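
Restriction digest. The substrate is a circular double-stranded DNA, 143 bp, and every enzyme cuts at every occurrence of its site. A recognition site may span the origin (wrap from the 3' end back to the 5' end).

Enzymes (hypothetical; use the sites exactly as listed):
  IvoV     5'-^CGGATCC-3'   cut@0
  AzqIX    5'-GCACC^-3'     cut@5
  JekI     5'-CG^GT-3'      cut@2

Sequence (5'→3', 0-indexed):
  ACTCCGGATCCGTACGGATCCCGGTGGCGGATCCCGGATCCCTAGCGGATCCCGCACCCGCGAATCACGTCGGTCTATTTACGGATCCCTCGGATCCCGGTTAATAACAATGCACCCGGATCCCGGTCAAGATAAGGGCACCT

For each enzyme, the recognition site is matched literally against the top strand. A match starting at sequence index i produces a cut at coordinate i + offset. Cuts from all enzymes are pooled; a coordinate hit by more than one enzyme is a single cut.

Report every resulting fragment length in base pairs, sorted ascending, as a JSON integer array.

Per-enzyme occurrences:
  IvoV CGGATCC/0: at [4, 14, 27, 34, 45, 81, 90, 116] ⇒ [4, 14, 27, 34, 45, 81, 90, 116]
  AzqIX GCACC/5: at [53, 111, 137] ⇒ [58, 116, 142]
  JekI CGGT/2: at [21, 70, 97, 123] ⇒ [23, 72, 99, 125]

All cut coordinates (distinct, sorted): [4, 14, 23, 27, 34, 45, 58, 72, 81, 90, 99, 116, 125, 142]

Fragment lengths:
  4→14: 10 bp
  14→23: 9 bp
  23→27: 4 bp
  27→34: 7 bp
  34→45: 11 bp
  45→58: 13 bp
  58→72: 14 bp
  72→81: 9 bp
  81→90: 9 bp
  90→99: 9 bp
  99→116: 17 bp
  116→125: 9 bp
  125→142: 17 bp
  142→4 (wrap): 143-142+4 = 5 bp

[4,5,7,9,9,9,9,9,10,11,13,14,17,17]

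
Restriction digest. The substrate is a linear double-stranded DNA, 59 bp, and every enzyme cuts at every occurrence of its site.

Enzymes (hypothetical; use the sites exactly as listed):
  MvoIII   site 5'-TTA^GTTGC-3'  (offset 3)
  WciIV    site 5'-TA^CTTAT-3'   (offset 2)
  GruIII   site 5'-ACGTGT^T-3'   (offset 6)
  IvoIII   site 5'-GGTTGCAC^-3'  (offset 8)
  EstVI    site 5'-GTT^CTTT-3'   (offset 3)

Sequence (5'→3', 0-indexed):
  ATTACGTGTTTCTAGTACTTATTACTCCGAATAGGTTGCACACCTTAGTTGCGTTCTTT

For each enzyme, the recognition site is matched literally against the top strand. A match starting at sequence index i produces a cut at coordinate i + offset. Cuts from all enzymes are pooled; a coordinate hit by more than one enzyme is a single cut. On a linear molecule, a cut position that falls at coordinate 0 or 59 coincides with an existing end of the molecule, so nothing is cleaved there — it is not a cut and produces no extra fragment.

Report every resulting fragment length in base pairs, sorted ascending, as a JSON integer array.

[4,6,8,8,9,24]

Per-enzyme occurrences:
  MvoIII (TTAGTTGC, off=3): starts [44] → cuts [47]
  WciIV (TACTTAT, off=2): starts [15] → cuts [17]
  GruIII (ACGTGTT, off=6): starts [3] → cuts [9]
  IvoIII (GGTTGCAC, off=8): starts [33] → cuts [41]
  EstVI (GTTCTTT, off=3): starts [52] → cuts [55]

Pooled cuts: [9, 17, 41, 47, 55]

Fragments:
  [0,9): 9 bp
  [9,17): 8 bp
  [17,41): 24 bp
  [41,47): 6 bp
  [47,55): 8 bp
  [55,59): 4 bp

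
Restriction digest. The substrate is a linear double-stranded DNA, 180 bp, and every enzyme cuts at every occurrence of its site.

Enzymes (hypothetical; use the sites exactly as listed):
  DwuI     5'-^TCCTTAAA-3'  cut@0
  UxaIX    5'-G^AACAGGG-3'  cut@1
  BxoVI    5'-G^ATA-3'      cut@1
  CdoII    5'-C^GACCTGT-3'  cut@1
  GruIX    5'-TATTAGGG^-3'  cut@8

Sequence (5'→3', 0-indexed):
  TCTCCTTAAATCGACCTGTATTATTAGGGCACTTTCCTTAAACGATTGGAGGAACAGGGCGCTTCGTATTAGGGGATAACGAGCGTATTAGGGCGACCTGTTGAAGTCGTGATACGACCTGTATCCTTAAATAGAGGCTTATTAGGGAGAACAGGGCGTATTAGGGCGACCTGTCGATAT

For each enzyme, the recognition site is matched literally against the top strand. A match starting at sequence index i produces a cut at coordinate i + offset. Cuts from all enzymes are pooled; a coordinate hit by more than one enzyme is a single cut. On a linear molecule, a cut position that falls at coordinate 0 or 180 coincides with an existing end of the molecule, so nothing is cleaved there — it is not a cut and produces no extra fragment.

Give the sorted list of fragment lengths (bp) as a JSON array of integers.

Per-enzyme occurrences:
  DwuI TCCTTAAA/0: at [2, 34, 123] ⇒ [2, 34, 123]
  UxaIX GAACAGGG/1: at [51, 148] ⇒ [52, 149]
  BxoVI GATA/1: at [74, 110, 175] ⇒ [75, 111, 176]
  CdoII CGACCTGT/1: at [11, 93, 114, 166] ⇒ [12, 94, 115, 167]
  GruIX TATTAGGG/8: at [21, 66, 85, 139, 158] ⇒ [29, 74, 93, 147, 166]

All cut coordinates (distinct, sorted): [2, 12, 29, 34, 52, 74, 75, 93, 94, 111, 115, 123, 147, 149, 166, 167, 176]

Fragment lengths:
  [0,2): 2 bp
  [2,12): 10 bp
  [12,29): 17 bp
  [29,34): 5 bp
  [34,52): 18 bp
  [52,74): 22 bp
  [74,75): 1 bp
  [75,93): 18 bp
  [93,94): 1 bp
  [94,111): 17 bp
  [111,115): 4 bp
  [115,123): 8 bp
  [123,147): 24 bp
  [147,149): 2 bp
  [149,166): 17 bp
  [166,167): 1 bp
  [167,176): 9 bp
  [176,180): 4 bp

[1,1,1,2,2,4,4,5,8,9,10,17,17,17,18,18,22,24]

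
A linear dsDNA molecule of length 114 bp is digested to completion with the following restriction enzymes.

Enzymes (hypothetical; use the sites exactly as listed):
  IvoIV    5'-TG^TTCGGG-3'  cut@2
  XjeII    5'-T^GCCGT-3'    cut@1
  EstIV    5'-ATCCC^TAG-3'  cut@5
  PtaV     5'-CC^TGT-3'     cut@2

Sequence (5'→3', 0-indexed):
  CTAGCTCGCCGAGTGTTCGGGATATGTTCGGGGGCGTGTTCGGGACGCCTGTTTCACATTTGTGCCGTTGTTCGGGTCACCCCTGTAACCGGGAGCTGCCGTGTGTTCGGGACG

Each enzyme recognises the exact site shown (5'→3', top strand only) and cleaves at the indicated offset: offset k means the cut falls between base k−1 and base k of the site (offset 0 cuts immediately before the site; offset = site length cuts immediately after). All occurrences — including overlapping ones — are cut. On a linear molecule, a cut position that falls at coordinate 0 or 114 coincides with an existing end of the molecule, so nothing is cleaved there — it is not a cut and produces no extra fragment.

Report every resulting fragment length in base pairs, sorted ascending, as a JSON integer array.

Per-enzyme occurrences:
  IvoIV (TGTTCGGG, off=2): starts [13, 24, 36, 68, 103] → cuts [15, 26, 38, 70, 105]
  XjeII (TGCCGT, off=1): starts [62, 96] → cuts [63, 97]
  EstIV (ATCCCTAG, off=5): no sites
  PtaV (CCTGT, off=2): starts [47, 81] → cuts [49, 83]

Pooled cuts: [15, 26, 38, 49, 63, 70, 83, 97, 105]

Fragment lengths:
  [0,15): 15 bp
  [15,26): 11 bp
  [26,38): 12 bp
  [38,49): 11 bp
  [49,63): 14 bp
  [63,70): 7 bp
  [70,83): 13 bp
  [83,97): 14 bp
  [97,105): 8 bp
  [105,114): 9 bp

[7,8,9,11,11,12,13,14,14,15]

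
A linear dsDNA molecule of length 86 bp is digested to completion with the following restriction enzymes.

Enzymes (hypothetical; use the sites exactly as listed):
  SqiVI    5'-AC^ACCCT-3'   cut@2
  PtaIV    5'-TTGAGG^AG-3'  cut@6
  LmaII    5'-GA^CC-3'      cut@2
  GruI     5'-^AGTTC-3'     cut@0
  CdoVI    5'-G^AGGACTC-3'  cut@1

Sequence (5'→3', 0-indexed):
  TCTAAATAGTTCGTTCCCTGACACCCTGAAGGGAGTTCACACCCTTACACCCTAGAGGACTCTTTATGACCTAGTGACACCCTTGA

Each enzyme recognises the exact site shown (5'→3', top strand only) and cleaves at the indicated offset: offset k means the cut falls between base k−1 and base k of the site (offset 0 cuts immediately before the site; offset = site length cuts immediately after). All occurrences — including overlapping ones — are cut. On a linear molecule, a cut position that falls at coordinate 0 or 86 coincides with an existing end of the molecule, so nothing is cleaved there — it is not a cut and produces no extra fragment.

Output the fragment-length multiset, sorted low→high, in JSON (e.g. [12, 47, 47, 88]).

Site scan:
  SqiVI ACACCCT/2: at [20, 38, 46, 76] ⇒ [22, 40, 48, 78]
  PtaIV (TTGAGGAG, off=6): no sites
  LmaII GACC/2: at [67] ⇒ [69]
  GruI AGTTC/0: at [7, 33] ⇒ [7, 33]
  CdoVI GAGGACTC/1: at [54] ⇒ [55]

Pooled cuts: [7, 22, 33, 40, 48, 55, 69, 78]

Fragments:
  [0,7): 7 bp
  [7,22): 15 bp
  [22,33): 11 bp
  [33,40): 7 bp
  [40,48): 8 bp
  [48,55): 7 bp
  [55,69): 14 bp
  [69,78): 9 bp
  [78,86): 8 bp

[7,7,7,8,8,9,11,14,15]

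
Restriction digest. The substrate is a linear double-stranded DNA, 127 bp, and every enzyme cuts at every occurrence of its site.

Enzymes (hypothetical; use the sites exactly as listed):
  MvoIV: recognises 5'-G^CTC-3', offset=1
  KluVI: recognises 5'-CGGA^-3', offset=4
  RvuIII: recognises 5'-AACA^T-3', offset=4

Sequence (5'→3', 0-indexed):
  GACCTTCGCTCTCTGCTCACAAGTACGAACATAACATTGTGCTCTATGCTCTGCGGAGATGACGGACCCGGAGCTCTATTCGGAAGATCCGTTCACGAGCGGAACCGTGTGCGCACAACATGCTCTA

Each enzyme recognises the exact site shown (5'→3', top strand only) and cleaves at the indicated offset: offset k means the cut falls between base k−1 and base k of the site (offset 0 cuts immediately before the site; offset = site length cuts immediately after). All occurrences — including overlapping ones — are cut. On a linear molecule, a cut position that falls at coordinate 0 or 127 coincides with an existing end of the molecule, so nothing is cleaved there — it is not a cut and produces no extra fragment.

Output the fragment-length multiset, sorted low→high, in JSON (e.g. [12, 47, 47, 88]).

[1,2,5,5,5,6,7,7,8,9,9,11,16,17,19]

Site scan:
  MvoIV GCTC/1: at [7, 14, 40, 47, 72, 121] ⇒ [8, 15, 41, 48, 73, 122]
  KluVI CGGA/4: at [53, 62, 68, 80, 99] ⇒ [57, 66, 72, 84, 103]
  RvuIII AACAT/4: at [27, 32, 116] ⇒ [31, 36, 120]

All cut coordinates (distinct, sorted): [8, 15, 31, 36, 41, 48, 57, 66, 72, 73, 84, 103, 120, 122]

Fragments:
  [0,8): 8 bp
  [8,15): 7 bp
  [15,31): 16 bp
  [31,36): 5 bp
  [36,41): 5 bp
  [41,48): 7 bp
  [48,57): 9 bp
  [57,66): 9 bp
  [66,72): 6 bp
  [72,73): 1 bp
  [73,84): 11 bp
  [84,103): 19 bp
  [103,120): 17 bp
  [120,122): 2 bp
  [122,127): 5 bp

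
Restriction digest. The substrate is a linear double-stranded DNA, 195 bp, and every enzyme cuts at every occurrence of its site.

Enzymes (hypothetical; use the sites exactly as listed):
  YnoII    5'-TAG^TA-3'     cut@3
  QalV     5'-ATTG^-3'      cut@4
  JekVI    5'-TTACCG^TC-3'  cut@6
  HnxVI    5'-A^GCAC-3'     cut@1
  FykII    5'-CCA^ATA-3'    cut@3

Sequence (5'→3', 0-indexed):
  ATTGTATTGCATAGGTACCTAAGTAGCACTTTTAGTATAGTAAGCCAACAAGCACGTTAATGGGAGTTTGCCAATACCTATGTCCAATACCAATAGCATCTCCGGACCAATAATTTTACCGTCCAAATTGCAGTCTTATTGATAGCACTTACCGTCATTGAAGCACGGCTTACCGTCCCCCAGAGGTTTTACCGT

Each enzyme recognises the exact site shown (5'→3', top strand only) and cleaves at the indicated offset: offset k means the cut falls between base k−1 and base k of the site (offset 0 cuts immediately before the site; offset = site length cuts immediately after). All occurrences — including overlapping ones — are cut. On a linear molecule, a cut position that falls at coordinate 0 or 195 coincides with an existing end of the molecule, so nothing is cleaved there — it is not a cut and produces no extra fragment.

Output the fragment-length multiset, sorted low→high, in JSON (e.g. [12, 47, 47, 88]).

Site scan:
  YnoII TAGTA/3: at [32, 37] ⇒ [35, 40]
  QalV ATTG/4: at [0, 5, 126, 137, 156] ⇒ [4, 9, 130, 141, 160]
  JekVI TTACCGTC/6: at [115, 148, 169] ⇒ [121, 154, 175]
  HnxVI AGCAC/1: at [24, 50, 143, 161] ⇒ [25, 51, 144, 162]
  FykII CCAATA/3: at [70, 83, 89, 106] ⇒ [73, 86, 92, 109]

Pooled cuts: [4, 9, 25, 35, 40, 51, 73, 86, 92, 109, 121, 130, 141, 144, 154, 160, 162, 175]

Fragment lengths:
  [0,4): 4 bp
  [4,9): 5 bp
  [9,25): 16 bp
  [25,35): 10 bp
  [35,40): 5 bp
  [40,51): 11 bp
  [51,73): 22 bp
  [73,86): 13 bp
  [86,92): 6 bp
  [92,109): 17 bp
  [109,121): 12 bp
  [121,130): 9 bp
  [130,141): 11 bp
  [141,144): 3 bp
  [144,154): 10 bp
  [154,160): 6 bp
  [160,162): 2 bp
  [162,175): 13 bp
  [175,195): 20 bp

[2,3,4,5,5,6,6,9,10,10,11,11,12,13,13,16,17,20,22]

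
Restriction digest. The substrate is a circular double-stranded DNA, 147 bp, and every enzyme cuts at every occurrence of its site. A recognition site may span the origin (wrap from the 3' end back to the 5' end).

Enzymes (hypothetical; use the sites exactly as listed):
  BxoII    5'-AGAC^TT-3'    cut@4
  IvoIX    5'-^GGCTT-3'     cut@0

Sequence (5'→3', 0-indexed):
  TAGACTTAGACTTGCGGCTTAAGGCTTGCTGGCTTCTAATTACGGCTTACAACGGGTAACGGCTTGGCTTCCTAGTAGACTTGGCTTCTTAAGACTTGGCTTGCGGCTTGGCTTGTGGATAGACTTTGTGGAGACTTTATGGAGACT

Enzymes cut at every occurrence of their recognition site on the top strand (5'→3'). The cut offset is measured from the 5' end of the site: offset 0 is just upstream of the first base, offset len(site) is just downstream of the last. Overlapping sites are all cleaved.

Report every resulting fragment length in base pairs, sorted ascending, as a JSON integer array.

Per-enzyme occurrences:
  BxoII AGACTT/4: at [1, 7, 76, 91, 120, 131, 142] ⇒ [5, 11, 80, 95, 124, 135, 146]
  IvoIX GGCTT/0: at [15, 22, 30, 43, 60, 65, 82, 97, 104, 109] ⇒ [15, 22, 30, 43, 60, 65, 82, 97, 104, 109]

All cut coordinates (distinct, sorted): [5, 11, 15, 22, 30, 43, 60, 65, 80, 82, 95, 97, 104, 109, 124, 135, 146]

Fragments:
  5→11: 6 bp
  11→15: 4 bp
  15→22: 7 bp
  22→30: 8 bp
  30→43: 13 bp
  43→60: 17 bp
  60→65: 5 bp
  65→80: 15 bp
  80→82: 2 bp
  82→95: 13 bp
  95→97: 2 bp
  97→104: 7 bp
  104→109: 5 bp
  109→124: 15 bp
  124→135: 11 bp
  135→146: 11 bp
  146→5 (wrap): 147-146+5 = 6 bp

[2,2,4,5,5,6,6,7,7,8,11,11,13,13,15,15,17]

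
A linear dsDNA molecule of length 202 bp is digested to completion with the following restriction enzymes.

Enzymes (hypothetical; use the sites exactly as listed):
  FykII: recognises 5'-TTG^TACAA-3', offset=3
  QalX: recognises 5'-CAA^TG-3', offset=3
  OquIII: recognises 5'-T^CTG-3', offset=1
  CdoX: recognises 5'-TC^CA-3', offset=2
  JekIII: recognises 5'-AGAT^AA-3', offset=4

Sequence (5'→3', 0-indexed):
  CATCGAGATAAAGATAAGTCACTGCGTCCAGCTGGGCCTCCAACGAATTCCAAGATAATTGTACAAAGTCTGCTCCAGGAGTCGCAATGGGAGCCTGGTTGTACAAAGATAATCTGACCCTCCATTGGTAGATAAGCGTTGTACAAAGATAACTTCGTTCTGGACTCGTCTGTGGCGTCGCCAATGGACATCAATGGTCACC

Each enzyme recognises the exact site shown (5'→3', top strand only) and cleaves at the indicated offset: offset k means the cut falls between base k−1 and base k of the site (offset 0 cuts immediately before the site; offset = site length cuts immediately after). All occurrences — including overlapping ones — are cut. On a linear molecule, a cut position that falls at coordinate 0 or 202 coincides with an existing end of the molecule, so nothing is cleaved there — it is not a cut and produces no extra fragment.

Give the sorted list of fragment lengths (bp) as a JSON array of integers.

[3,5,6,6,6,8,8,8,9,9,9,9,9,10,10,10,11,12,12,13,14,15]

Scan for sites:
  FykII (TTGTACAA, off=3): starts [58, 98, 138] → cuts [61, 101, 141]
  QalX (CAATG, off=3): starts [84, 181, 191] → cuts [87, 184, 194]
  OquIII (TCTG, off=1): starts [68, 112, 158, 168] → cuts [69, 113, 159, 169]
  CdoX (TCCA, off=2): starts [26, 38, 48, 73, 120] → cuts [28, 40, 50, 75, 122]
  JekIII (AGATAA, off=4): starts [5, 11, 52, 106, 129, 146] → cuts [9, 15, 56, 110, 133, 150]

All cut coordinates (distinct, sorted): [9, 15, 28, 40, 50, 56, 61, 69, 75, 87, 101, 110, 113, 122, 133, 141, 150, 159, 169, 184, 194]

Fragment lengths:
  [0,9): 9 bp
  [9,15): 6 bp
  [15,28): 13 bp
  [28,40): 12 bp
  [40,50): 10 bp
  [50,56): 6 bp
  [56,61): 5 bp
  [61,69): 8 bp
  [69,75): 6 bp
  [75,87): 12 bp
  [87,101): 14 bp
  [101,110): 9 bp
  [110,113): 3 bp
  [113,122): 9 bp
  [122,133): 11 bp
  [133,141): 8 bp
  [141,150): 9 bp
  [150,159): 9 bp
  [159,169): 10 bp
  [169,184): 15 bp
  [184,194): 10 bp
  [194,202): 8 bp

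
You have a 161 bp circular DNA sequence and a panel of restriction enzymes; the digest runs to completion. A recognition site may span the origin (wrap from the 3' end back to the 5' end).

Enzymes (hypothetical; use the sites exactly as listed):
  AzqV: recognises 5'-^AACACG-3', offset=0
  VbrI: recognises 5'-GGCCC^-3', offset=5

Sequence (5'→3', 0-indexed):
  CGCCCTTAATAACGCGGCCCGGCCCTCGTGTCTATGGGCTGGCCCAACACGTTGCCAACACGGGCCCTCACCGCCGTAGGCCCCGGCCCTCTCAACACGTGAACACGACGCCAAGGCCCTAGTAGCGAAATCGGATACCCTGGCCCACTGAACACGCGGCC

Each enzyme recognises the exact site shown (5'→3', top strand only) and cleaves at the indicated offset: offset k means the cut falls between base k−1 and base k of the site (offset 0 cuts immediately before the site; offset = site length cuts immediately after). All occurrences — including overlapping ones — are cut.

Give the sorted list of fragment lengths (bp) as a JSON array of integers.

[4,4,5,6,8,11,11,12,16,18,19,20,27]

Site scan:
  AzqV (AACACG, off=0): starts [45, 56, 93, 101, 150] → cuts [45, 56, 93, 101, 150]
  VbrI (GGCCC, off=5): starts [15, 20, 40, 62, 78, 84, 114, 141, 157] → cuts [1, 20, 25, 45, 67, 83, 89, 119, 146]

All cut coordinates (distinct, sorted): [1, 20, 25, 45, 56, 67, 83, 89, 93, 101, 119, 146, 150]

Fragments:
  1→20: 19 bp
  20→25: 5 bp
  25→45: 20 bp
  45→56: 11 bp
  56→67: 11 bp
  67→83: 16 bp
  83→89: 6 bp
  89→93: 4 bp
  93→101: 8 bp
  101→119: 18 bp
  119→146: 27 bp
  146→150: 4 bp
  150→1 (wrap): 161-150+1 = 12 bp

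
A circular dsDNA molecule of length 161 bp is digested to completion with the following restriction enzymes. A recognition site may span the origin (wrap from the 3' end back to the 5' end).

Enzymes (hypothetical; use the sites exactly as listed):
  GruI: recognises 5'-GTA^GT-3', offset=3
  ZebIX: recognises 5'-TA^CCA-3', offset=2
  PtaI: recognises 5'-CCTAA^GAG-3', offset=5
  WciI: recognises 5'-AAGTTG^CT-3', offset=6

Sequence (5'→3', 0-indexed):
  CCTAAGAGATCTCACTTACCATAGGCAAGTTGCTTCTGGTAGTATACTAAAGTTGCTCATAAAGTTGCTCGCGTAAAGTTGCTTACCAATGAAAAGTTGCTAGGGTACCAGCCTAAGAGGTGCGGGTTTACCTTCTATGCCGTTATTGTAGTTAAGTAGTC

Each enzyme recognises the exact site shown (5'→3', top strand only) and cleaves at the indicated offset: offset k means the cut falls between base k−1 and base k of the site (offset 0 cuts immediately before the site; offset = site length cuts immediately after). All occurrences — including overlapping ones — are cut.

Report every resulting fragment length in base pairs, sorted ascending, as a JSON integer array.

Scan for sites:
  GruI (GTAGT, off=3): starts [38, 147, 155] → cuts [41, 150, 158]
  ZebIX (TACCA, off=2): starts [16, 83, 105] → cuts [18, 85, 107]
  PtaI (CCTAAGAG, off=5): starts [0, 111] → cuts [5, 116]
  WciI (AAGTTGCT, off=6): starts [26, 49, 61, 75, 93] → cuts [32, 55, 67, 81, 99]

Pooled cuts: [5, 18, 32, 41, 55, 67, 81, 85, 99, 107, 116, 150, 158]

Fragment lengths:
  5→18: 13 bp
  18→32: 14 bp
  32→41: 9 bp
  41→55: 14 bp
  55→67: 12 bp
  67→81: 14 bp
  81→85: 4 bp
  85→99: 14 bp
  99→107: 8 bp
  107→116: 9 bp
  116→150: 34 bp
  150→158: 8 bp
  158→5 (wrap): 161-158+5 = 8 bp

[4,8,8,8,9,9,12,13,14,14,14,14,34]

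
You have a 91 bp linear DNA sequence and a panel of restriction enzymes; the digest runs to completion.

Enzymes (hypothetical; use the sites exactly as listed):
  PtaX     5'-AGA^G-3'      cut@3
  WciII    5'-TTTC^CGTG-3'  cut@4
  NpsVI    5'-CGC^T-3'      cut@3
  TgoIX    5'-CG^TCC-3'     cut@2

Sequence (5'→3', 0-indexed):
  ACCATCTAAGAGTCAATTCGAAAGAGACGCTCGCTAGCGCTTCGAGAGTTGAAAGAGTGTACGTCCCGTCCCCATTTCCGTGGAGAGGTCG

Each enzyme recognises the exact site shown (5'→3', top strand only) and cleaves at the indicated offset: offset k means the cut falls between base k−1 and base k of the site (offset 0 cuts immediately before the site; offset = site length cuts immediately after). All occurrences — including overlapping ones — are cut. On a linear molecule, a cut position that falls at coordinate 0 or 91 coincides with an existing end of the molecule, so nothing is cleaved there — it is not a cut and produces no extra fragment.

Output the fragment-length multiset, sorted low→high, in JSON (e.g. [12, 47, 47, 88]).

[4,5,5,5,6,7,7,8,9,10,11,14]

Scan for sites:
  PtaX AGAG/3: at [8, 22, 44, 53, 83] ⇒ [11, 25, 47, 56, 86]
  WciII TTTCCGTG/4: at [74] ⇒ [78]
  NpsVI CGCT/3: at [27, 31, 37] ⇒ [30, 34, 40]
  TgoIX CGTCC/2: at [61, 66] ⇒ [63, 68]

All cut coordinates (distinct, sorted): [11, 25, 30, 34, 40, 47, 56, 63, 68, 78, 86]

Fragments:
  [0,11): 11 bp
  [11,25): 14 bp
  [25,30): 5 bp
  [30,34): 4 bp
  [34,40): 6 bp
  [40,47): 7 bp
  [47,56): 9 bp
  [56,63): 7 bp
  [63,68): 5 bp
  [68,78): 10 bp
  [78,86): 8 bp
  [86,91): 5 bp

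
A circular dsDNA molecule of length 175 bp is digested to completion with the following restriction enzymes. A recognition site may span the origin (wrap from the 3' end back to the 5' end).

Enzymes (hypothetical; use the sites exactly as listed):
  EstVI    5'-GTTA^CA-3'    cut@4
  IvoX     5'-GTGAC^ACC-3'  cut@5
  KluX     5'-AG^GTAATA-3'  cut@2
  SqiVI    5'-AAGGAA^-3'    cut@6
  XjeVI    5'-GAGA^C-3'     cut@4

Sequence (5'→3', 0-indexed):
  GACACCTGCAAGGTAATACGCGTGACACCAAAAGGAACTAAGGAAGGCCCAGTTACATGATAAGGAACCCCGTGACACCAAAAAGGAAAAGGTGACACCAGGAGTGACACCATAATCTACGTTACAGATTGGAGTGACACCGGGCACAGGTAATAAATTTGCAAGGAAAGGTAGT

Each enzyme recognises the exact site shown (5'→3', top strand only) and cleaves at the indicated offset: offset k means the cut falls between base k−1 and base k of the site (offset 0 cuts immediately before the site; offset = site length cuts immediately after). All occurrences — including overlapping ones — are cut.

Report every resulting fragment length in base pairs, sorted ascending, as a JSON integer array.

[8,8,9,9,10,10,11,11,12,12,12,14,14,16,19]

Per-enzyme occurrences:
  EstVI GTTACA/4: at [51, 120] ⇒ [55, 124]
  IvoX GTGACACC/5: at [21, 71, 91, 103, 133, 173] ⇒ [3, 26, 76, 96, 108, 138]
  KluX AGGTAATA/2: at [10, 147] ⇒ [12, 149]
  SqiVI AAGGAA/6: at [31, 39, 61, 82, 162] ⇒ [37, 45, 67, 88, 168]
  XjeVI (GAGAC, off=4): no sites

All cut coordinates (distinct, sorted): [3, 12, 26, 37, 45, 55, 67, 76, 88, 96, 108, 124, 138, 149, 168]

Fragments:
  3→12: 9 bp
  12→26: 14 bp
  26→37: 11 bp
  37→45: 8 bp
  45→55: 10 bp
  55→67: 12 bp
  67→76: 9 bp
  76→88: 12 bp
  88→96: 8 bp
  96→108: 12 bp
  108→124: 16 bp
  124→138: 14 bp
  138→149: 11 bp
  149→168: 19 bp
  168→3 (wrap): 175-168+3 = 10 bp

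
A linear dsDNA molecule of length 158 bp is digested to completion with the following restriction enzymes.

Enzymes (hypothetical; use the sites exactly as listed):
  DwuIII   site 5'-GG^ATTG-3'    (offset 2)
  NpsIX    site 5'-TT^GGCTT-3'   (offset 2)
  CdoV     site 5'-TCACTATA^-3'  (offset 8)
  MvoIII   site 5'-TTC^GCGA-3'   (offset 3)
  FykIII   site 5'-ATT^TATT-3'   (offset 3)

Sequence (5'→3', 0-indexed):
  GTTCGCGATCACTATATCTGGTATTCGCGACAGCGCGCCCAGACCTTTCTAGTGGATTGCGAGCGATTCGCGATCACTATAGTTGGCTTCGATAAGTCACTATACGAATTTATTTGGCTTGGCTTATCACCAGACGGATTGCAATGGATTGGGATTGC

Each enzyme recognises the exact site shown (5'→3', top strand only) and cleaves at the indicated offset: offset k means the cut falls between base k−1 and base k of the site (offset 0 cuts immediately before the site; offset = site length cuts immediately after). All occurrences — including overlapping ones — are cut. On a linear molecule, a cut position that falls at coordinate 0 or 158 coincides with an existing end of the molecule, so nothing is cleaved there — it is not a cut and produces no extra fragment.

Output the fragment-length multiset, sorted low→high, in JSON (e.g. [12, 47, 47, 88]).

[3,4,5,5,5,6,6,10,10,12,12,14,17,20,29]

Scan for sites:
  DwuIII GGATTG/2: at [53, 135, 145, 151] ⇒ [55, 137, 147, 153]
  NpsIX TTGGCTT/2: at [82, 113, 118] ⇒ [84, 115, 120]
  CdoV TCACTATA/8: at [8, 73, 96] ⇒ [16, 81, 104]
  MvoIII TTCGCGA/3: at [1, 23, 66] ⇒ [4, 26, 69]
  FykIII ATTTATT/3: at [107] ⇒ [110]

All cut coordinates (distinct, sorted): [4, 16, 26, 55, 69, 81, 84, 104, 110, 115, 120, 137, 147, 153]

Fragment lengths:
  [0,4): 4 bp
  [4,16): 12 bp
  [16,26): 10 bp
  [26,55): 29 bp
  [55,69): 14 bp
  [69,81): 12 bp
  [81,84): 3 bp
  [84,104): 20 bp
  [104,110): 6 bp
  [110,115): 5 bp
  [115,120): 5 bp
  [120,137): 17 bp
  [137,147): 10 bp
  [147,153): 6 bp
  [153,158): 5 bp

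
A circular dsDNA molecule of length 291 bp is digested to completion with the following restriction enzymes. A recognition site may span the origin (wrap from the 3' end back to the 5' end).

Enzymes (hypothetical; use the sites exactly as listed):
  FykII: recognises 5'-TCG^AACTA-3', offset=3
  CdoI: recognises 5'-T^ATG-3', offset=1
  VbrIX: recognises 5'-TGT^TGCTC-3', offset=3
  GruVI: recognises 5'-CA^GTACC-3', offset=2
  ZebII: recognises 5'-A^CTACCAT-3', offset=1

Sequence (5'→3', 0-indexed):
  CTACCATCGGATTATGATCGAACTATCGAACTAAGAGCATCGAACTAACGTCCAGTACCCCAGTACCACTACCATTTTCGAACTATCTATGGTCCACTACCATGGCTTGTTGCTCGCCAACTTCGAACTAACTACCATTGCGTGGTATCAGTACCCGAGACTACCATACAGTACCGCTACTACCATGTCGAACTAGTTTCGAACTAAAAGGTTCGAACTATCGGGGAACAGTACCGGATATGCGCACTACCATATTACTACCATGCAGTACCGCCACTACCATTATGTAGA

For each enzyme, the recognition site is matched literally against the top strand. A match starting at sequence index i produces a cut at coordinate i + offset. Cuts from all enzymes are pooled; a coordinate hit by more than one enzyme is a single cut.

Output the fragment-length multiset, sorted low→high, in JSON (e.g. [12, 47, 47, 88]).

[6,6,7,7,7,8,8,8,8,8,9,9,9,10,10,10,11,11,11,12,12,13,14,14,14,15,15,19]

Site scan:
  FykII TCGAACTA/3: at [17, 25, 39, 77, 122, 187, 198, 212] ⇒ [20, 28, 42, 80, 125, 190, 201, 215]
  CdoI TATG/1: at [12, 87, 238, 283] ⇒ [13, 88, 239, 284]
  VbrIX TGTTGCTC/3: at [107] ⇒ [110]
  GruVI CAGTACC/2: at [52, 60, 148, 168, 228, 265] ⇒ [54, 62, 150, 170, 230, 267]
  ZebII ACTACCAT/1: at [67, 95, 130, 159, 178, 245, 256, 275, 290] ⇒ [0, 68, 96, 131, 160, 179, 246, 257, 276]

All cut coordinates (distinct, sorted): [0, 13, 20, 28, 42, 54, 62, 68, 80, 88, 96, 110, 125, 131, 150, 160, 170, 179, 190, 201, 215, 230, 239, 246, 257, 267, 276, 284]

Fragments:
  0→13: 13 bp
  13→20: 7 bp
  20→28: 8 bp
  28→42: 14 bp
  42→54: 12 bp
  54→62: 8 bp
  62→68: 6 bp
  68→80: 12 bp
  80→88: 8 bp
  88→96: 8 bp
  96→110: 14 bp
  110→125: 15 bp
  125→131: 6 bp
  131→150: 19 bp
  150→160: 10 bp
  160→170: 10 bp
  170→179: 9 bp
  179→190: 11 bp
  190→201: 11 bp
  201→215: 14 bp
  215→230: 15 bp
  230→239: 9 bp
  239→246: 7 bp
  246→257: 11 bp
  257→267: 10 bp
  267→276: 9 bp
  276→284: 8 bp
  284→0 (wrap): 291-284+0 = 7 bp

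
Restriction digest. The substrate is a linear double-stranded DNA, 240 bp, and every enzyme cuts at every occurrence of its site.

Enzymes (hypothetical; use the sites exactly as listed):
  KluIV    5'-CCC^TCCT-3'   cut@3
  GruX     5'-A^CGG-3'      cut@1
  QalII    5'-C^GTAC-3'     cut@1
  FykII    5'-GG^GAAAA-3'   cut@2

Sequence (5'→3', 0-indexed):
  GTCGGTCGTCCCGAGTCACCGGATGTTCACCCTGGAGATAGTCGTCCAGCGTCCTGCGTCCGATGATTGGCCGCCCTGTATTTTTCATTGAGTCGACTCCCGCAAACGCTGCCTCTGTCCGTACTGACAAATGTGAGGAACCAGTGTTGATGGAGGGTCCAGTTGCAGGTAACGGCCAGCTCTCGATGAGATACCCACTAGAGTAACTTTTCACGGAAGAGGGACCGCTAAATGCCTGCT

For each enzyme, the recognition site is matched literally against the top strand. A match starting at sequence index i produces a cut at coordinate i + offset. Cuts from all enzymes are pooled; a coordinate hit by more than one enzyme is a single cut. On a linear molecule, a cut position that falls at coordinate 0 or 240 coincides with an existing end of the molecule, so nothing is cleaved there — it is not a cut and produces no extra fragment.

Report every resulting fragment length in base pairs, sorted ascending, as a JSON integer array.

[27,41,52,120]

Per-enzyme occurrences:
  KluIV (CCCTCCT, off=3): no sites
  GruX (ACGG, off=1): starts [171, 212] → cuts [172, 213]
  QalII (CGTAC, off=1): starts [119] → cuts [120]
  FykII (GGGAAAA, off=2): no sites

Pooled cuts: [120, 172, 213]

Fragments:
  [0,120): 120 bp
  [120,172): 52 bp
  [172,213): 41 bp
  [213,240): 27 bp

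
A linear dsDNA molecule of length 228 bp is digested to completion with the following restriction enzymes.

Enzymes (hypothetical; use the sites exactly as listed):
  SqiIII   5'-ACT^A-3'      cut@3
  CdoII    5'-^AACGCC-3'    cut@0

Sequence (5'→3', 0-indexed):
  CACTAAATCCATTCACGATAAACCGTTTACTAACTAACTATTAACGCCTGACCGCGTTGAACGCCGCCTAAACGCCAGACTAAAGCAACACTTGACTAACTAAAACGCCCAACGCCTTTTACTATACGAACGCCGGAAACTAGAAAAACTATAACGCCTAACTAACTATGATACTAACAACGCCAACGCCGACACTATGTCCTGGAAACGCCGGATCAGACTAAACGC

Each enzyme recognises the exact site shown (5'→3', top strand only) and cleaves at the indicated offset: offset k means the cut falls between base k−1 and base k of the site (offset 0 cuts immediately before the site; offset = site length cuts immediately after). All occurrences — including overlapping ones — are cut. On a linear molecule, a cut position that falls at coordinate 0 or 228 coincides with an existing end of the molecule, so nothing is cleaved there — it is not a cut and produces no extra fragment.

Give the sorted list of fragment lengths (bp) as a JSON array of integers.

Site scan:
  SqiIII (ACTA, off=3): starts [1, 28, 32, 36, 78, 94, 98, 120, 138, 147, 160, 164, 172, 193, 219] → cuts [4, 31, 35, 39, 81, 97, 101, 123, 141, 150, 163, 167, 175, 196, 222]
  CdoII (AACGCC, off=0): starts [42, 59, 70, 103, 110, 128, 152, 178, 184, 206] → cuts [42, 59, 70, 103, 110, 128, 152, 178, 184, 206]

Pooled cuts: [4, 31, 35, 39, 42, 59, 70, 81, 97, 101, 103, 110, 123, 128, 141, 150, 152, 163, 167, 175, 178, 184, 196, 206, 222]

Fragment lengths:
  [0,4): 4 bp
  [4,31): 27 bp
  [31,35): 4 bp
  [35,39): 4 bp
  [39,42): 3 bp
  [42,59): 17 bp
  [59,70): 11 bp
  [70,81): 11 bp
  [81,97): 16 bp
  [97,101): 4 bp
  [101,103): 2 bp
  [103,110): 7 bp
  [110,123): 13 bp
  [123,128): 5 bp
  [128,141): 13 bp
  [141,150): 9 bp
  [150,152): 2 bp
  [152,163): 11 bp
  [163,167): 4 bp
  [167,175): 8 bp
  [175,178): 3 bp
  [178,184): 6 bp
  [184,196): 12 bp
  [196,206): 10 bp
  [206,222): 16 bp
  [222,228): 6 bp

[2,2,3,3,4,4,4,4,4,5,6,6,7,8,9,10,11,11,11,12,13,13,16,16,17,27]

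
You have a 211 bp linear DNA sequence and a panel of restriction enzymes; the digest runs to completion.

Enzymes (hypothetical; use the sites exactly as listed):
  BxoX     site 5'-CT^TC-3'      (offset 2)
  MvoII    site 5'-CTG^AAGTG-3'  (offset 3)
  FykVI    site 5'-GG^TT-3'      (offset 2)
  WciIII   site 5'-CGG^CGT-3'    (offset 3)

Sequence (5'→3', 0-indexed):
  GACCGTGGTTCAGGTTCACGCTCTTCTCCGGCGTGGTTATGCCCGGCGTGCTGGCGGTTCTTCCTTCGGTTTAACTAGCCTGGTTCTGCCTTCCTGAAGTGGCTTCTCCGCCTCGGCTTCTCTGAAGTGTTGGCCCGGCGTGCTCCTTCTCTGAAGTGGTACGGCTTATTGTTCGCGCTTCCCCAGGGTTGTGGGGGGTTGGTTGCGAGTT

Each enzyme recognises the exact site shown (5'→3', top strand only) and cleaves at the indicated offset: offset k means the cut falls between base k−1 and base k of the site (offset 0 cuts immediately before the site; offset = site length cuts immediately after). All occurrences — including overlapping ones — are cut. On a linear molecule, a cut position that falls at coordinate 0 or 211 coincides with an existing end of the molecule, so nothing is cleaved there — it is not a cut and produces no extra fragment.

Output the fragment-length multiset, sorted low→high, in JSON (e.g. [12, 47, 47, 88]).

[4,4,4,4,5,5,6,6,6,7,8,8,8,9,9,9,10,10,10,11,14,14,14,26]

Per-enzyme occurrences:
  BxoX CTTC/2: at [22, 59, 63, 89, 102, 116, 145, 177] ⇒ [24, 61, 65, 91, 104, 118, 147, 179]
  MvoII CTGAAGTG/3: at [93, 121, 150] ⇒ [96, 124, 153]
  FykVI GGTT/2: at [6, 12, 34, 55, 67, 81, 186, 196, 200] ⇒ [8, 14, 36, 57, 69, 83, 188, 198, 202]
  WciIII CGGCGT/3: at [28, 43, 135] ⇒ [31, 46, 138]

All cut coordinates (distinct, sorted): [8, 14, 24, 31, 36, 46, 57, 61, 65, 69, 83, 91, 96, 104, 118, 124, 138, 147, 153, 179, 188, 198, 202]

Fragments:
  [0,8): 8 bp
  [8,14): 6 bp
  [14,24): 10 bp
  [24,31): 7 bp
  [31,36): 5 bp
  [36,46): 10 bp
  [46,57): 11 bp
  [57,61): 4 bp
  [61,65): 4 bp
  [65,69): 4 bp
  [69,83): 14 bp
  [83,91): 8 bp
  [91,96): 5 bp
  [96,104): 8 bp
  [104,118): 14 bp
  [118,124): 6 bp
  [124,138): 14 bp
  [138,147): 9 bp
  [147,153): 6 bp
  [153,179): 26 bp
  [179,188): 9 bp
  [188,198): 10 bp
  [198,202): 4 bp
  [202,211): 9 bp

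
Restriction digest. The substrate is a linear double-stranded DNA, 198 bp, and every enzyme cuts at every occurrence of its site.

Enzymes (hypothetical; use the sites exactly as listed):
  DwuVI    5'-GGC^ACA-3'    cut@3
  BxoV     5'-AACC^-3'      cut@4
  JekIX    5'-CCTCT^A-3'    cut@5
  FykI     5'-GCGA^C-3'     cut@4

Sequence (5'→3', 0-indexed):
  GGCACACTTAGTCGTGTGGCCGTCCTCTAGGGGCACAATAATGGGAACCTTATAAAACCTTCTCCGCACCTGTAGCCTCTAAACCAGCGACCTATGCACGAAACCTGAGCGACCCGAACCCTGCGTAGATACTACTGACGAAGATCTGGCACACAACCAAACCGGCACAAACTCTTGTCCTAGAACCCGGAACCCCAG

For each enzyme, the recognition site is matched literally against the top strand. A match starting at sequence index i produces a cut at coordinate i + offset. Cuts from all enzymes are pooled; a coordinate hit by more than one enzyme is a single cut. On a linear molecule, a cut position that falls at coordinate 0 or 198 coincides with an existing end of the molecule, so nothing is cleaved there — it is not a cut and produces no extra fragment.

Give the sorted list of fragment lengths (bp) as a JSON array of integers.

[3,3,4,5,5,5,6,7,7,8,8,10,15,15,21,21,25,30]

Site scan:
  DwuVI (GGCACA, off=3): starts [0, 31, 147, 163] → cuts [3, 34, 150, 166]
  BxoV (AACC, off=4): starts [45, 55, 81, 101, 116, 154, 159, 183, 190] → cuts [49, 59, 85, 105, 120, 158, 163, 187, 194]
  JekIX (CCTCTA, off=5): starts [23, 75] → cuts [28, 80]
  FykI (GCGAC, off=4): starts [86, 108] → cuts [90, 112]

Pooled cuts: [3, 28, 34, 49, 59, 80, 85, 90, 105, 112, 120, 150, 158, 163, 166, 187, 194]

Fragments:
  [0,3): 3 bp
  [3,28): 25 bp
  [28,34): 6 bp
  [34,49): 15 bp
  [49,59): 10 bp
  [59,80): 21 bp
  [80,85): 5 bp
  [85,90): 5 bp
  [90,105): 15 bp
  [105,112): 7 bp
  [112,120): 8 bp
  [120,150): 30 bp
  [150,158): 8 bp
  [158,163): 5 bp
  [163,166): 3 bp
  [166,187): 21 bp
  [187,194): 7 bp
  [194,198): 4 bp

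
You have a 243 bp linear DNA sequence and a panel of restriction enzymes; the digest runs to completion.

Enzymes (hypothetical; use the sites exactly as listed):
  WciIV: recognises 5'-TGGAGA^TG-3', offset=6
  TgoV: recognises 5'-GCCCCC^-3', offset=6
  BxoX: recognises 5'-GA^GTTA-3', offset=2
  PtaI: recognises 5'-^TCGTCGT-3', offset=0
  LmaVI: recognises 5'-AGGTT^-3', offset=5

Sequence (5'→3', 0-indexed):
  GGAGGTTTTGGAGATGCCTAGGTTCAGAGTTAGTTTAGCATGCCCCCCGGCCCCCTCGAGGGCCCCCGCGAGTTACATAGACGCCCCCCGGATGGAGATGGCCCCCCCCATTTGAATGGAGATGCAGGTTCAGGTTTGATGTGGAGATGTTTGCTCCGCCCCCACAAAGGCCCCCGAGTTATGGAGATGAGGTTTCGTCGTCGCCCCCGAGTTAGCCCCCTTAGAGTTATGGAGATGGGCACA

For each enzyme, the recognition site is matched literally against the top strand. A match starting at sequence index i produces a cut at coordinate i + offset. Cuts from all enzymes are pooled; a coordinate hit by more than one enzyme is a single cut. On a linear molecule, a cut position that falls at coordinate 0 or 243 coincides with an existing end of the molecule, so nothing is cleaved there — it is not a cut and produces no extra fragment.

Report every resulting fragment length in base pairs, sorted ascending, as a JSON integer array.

Scan for sites:
  WciIV (TGGAGATG, off=6): starts [8, 92, 116, 141, 181, 229] → cuts [14, 98, 122, 147, 187, 235]
  TgoV (GCCCCC, off=6): starts [41, 49, 61, 82, 100, 157, 169, 202, 214] → cuts [47, 55, 67, 88, 106, 163, 175, 208, 220]
  BxoX (GAGTTA, off=2): starts [26, 69, 175, 208, 223] → cuts [28, 71, 177, 210, 225]
  PtaI (TCGTCGT, off=0): starts [194] → cuts [194]
  LmaVI (AGGTT, off=5): starts [2, 19, 125, 131, 189] → cuts [7, 24, 130, 136, 194]

Pooled cuts: [7, 14, 24, 28, 47, 55, 67, 71, 88, 98, 106, 122, 130, 136, 147, 163, 175, 177, 187, 194, 208, 210, 220, 225, 235]

Fragments:
  [0,7): 7 bp
  [7,14): 7 bp
  [14,24): 10 bp
  [24,28): 4 bp
  [28,47): 19 bp
  [47,55): 8 bp
  [55,67): 12 bp
  [67,71): 4 bp
  [71,88): 17 bp
  [88,98): 10 bp
  [98,106): 8 bp
  [106,122): 16 bp
  [122,130): 8 bp
  [130,136): 6 bp
  [136,147): 11 bp
  [147,163): 16 bp
  [163,175): 12 bp
  [175,177): 2 bp
  [177,187): 10 bp
  [187,194): 7 bp
  [194,208): 14 bp
  [208,210): 2 bp
  [210,220): 10 bp
  [220,225): 5 bp
  [225,235): 10 bp
  [235,243): 8 bp

[2,2,4,4,5,6,7,7,7,8,8,8,8,10,10,10,10,10,11,12,12,14,16,16,17,19]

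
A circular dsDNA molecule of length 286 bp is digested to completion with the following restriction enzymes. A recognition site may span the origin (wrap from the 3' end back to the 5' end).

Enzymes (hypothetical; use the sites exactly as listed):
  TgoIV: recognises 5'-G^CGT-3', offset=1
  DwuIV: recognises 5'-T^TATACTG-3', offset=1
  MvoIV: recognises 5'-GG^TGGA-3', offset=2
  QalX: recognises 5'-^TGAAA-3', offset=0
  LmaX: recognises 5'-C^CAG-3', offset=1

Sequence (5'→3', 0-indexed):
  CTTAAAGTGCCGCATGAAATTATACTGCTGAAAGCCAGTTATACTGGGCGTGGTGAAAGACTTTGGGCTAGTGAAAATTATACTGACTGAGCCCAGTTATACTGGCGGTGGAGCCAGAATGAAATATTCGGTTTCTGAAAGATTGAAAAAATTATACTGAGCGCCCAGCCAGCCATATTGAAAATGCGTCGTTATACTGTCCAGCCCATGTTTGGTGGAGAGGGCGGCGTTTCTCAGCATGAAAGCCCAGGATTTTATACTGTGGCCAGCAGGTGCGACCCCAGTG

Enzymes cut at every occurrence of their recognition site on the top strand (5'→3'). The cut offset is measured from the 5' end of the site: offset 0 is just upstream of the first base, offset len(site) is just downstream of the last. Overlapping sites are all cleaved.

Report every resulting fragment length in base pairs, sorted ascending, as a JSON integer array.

[4,4,4,5,5,6,6,6,7,7,8,8,8,8,8,9,9,9,9,11,11,12,12,13,14,15,15,16,18,19]

Site scan:
  TgoIV GCGT/1: at [47, 185, 226] ⇒ [48, 186, 227]
  DwuIV TTATACTG/1: at [19, 38, 77, 96, 151, 191, 254] ⇒ [20, 39, 78, 97, 152, 192, 255]
  MvoIV GGTGGA/2: at [106, 213] ⇒ [108, 215]
  QalX TGAAA/0: at [14, 28, 53, 71, 119, 135, 143, 178, 239] ⇒ [14, 28, 53, 71, 119, 135, 143, 178, 239]
  LmaX CCAG/1: at [34, 92, 113, 164, 168, 200, 246, 265, 280] ⇒ [35, 93, 114, 165, 169, 201, 247, 266, 281]

Pooled cuts: [14, 20, 28, 35, 39, 48, 53, 71, 78, 93, 97, 108, 114, 119, 135, 143, 152, 165, 169, 178, 186, 192, 201, 215, 227, 239, 247, 255, 266, 281]

Fragment lengths:
  14→20: 6 bp
  20→28: 8 bp
  28→35: 7 bp
  35→39: 4 bp
  39→48: 9 bp
  48→53: 5 bp
  53→71: 18 bp
  71→78: 7 bp
  78→93: 15 bp
  93→97: 4 bp
  97→108: 11 bp
  108→114: 6 bp
  114→119: 5 bp
  119→135: 16 bp
  135→143: 8 bp
  143→152: 9 bp
  152→165: 13 bp
  165→169: 4 bp
  169→178: 9 bp
  178→186: 8 bp
  186→192: 6 bp
  192→201: 9 bp
  201→215: 14 bp
  215→227: 12 bp
  227→239: 12 bp
  239→247: 8 bp
  247→255: 8 bp
  255→266: 11 bp
  266→281: 15 bp
  281→14 (wrap): 286-281+14 = 19 bp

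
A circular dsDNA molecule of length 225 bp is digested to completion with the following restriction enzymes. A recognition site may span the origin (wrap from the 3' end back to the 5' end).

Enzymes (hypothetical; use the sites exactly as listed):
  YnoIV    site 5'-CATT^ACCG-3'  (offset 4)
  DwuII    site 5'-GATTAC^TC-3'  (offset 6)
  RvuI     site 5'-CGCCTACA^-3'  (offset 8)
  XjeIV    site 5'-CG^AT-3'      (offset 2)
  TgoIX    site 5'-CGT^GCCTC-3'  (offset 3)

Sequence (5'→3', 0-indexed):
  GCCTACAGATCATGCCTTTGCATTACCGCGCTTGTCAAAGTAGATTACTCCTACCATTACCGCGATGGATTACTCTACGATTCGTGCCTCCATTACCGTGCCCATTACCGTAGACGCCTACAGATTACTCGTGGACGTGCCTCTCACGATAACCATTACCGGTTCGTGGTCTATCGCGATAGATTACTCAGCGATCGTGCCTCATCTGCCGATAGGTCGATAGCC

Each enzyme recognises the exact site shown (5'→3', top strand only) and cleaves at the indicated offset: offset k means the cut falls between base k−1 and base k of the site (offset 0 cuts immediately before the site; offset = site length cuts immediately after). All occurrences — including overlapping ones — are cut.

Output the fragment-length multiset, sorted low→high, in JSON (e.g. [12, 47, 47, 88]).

[5,6,6,6,6,6,8,9,9,9,9,10,10,10,12,13,13,16,17,21,24]

Site scan:
  YnoIV CATTACCG/4: at [20, 54, 90, 102, 153] ⇒ [24, 58, 94, 106, 157]
  DwuII GATTACTC/6: at [42, 67, 122, 181] ⇒ [48, 73, 128, 187]
  RvuI CGCCTACA/8: at [114, 224] ⇒ [7, 122]
  XjeIV CGAT/2: at [62, 77, 146, 176, 191, 209, 217] ⇒ [64, 79, 148, 178, 193, 211, 219]
  TgoIX CGTGCCTC/3: at [82, 135, 195] ⇒ [85, 138, 198]

All cut coordinates (distinct, sorted): [7, 24, 48, 58, 64, 73, 79, 85, 94, 106, 122, 128, 138, 148, 157, 178, 187, 193, 198, 211, 219]

Fragments:
  7→24: 17 bp
  24→48: 24 bp
  48→58: 10 bp
  58→64: 6 bp
  64→73: 9 bp
  73→79: 6 bp
  79→85: 6 bp
  85→94: 9 bp
  94→106: 12 bp
  106→122: 16 bp
  122→128: 6 bp
  128→138: 10 bp
  138→148: 10 bp
  148→157: 9 bp
  157→178: 21 bp
  178→187: 9 bp
  187→193: 6 bp
  193→198: 5 bp
  198→211: 13 bp
  211→219: 8 bp
  219→7 (wrap): 225-219+7 = 13 bp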